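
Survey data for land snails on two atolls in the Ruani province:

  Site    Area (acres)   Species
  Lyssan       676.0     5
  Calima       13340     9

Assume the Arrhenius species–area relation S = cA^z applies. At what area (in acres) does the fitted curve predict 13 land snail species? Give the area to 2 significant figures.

86000 acres

z = ln(9/5) / ln(13340/676) = 0.5878 / 2.9823 = 0.1971
c = 5 / 676^0.1971 = 5 / 3.612 = 1.384
A = (13/1.384)^(1/0.1971) ⇒ ln A = ln(9.391)/0.1971 = 11.3643
A = e^11.3643 ≈ 86189 acres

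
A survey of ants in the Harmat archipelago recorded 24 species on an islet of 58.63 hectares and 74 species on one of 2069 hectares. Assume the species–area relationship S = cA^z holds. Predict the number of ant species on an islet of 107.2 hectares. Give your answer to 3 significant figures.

z = ln(74/24) / ln(2069/58.63) = 1.1260 / 3.5636 = 0.3160
c = 24 / 58.63^0.3160 = 24 / 3.62 = 6.63
S₃ = 6.63 × 107.2^0.3160 = 6.63 × 4.38 ≈ 29.04

29.0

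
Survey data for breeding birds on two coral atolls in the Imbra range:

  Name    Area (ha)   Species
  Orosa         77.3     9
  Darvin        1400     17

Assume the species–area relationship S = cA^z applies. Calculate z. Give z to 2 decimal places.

0.22

Taking logs: ln S = ln c + z ln A, so z = (ln S₂ − ln S₁)/(ln A₂ − ln A₁).
z = ln(17/9) / ln(1400/77.3) = ln(1.889) / ln(18.11) = 0.6360 / 2.8965 = 0.2196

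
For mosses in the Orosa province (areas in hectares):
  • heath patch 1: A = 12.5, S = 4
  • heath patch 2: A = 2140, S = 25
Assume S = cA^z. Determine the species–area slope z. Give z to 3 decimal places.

0.356

Taking logs: ln S = ln c + z ln A, so z = (ln S₂ − ln S₁)/(ln A₂ − ln A₁).
z = ln(25/4) / ln(2140/12.5) = ln(6.25) / ln(171.2) = 1.8326 / 5.1428 = 0.3563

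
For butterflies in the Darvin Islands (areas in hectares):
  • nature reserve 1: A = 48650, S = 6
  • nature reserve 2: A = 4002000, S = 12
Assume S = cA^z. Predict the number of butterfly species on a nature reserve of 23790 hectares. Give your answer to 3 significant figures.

5.36

z = ln(12/6) / ln(4002000/48650) = 0.6931 / 4.4099 = 0.1572
c = 6 / 48650^0.1572 = 6 / 5.454 = 1.1
S₃ = 1.1 × 23790^0.1572 = 1.1 × 4.874 ≈ 5.362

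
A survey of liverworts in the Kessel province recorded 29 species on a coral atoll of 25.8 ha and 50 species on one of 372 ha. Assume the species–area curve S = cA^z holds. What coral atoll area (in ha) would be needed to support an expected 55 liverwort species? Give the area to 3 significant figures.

z = ln(50/29) / ln(372/25.8) = 0.5447 / 2.6685 = 0.2041
c = 29 / 25.8^0.2041 = 29 / 1.942 = 14.94
A = (55/14.94)^(1/0.2041) ⇒ ln A = ln(3.682)/0.2041 = 6.3858
A = e^6.3858 ≈ 593.4 ha

593 ha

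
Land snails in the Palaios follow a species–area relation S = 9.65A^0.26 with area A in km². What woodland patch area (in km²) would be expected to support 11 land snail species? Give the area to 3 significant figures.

11 = 9.65 × A^0.26  ⇒  A^0.26 = 11/9.65 = 1.14
ln A = ln(1.14) / 0.26 = 0.1309 / 0.26 = 0.5036
A = e^0.5036 ≈ 1.655 km²

1.65 km²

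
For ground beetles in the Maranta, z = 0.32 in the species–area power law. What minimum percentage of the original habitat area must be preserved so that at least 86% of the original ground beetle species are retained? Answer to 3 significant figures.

Need (A_new/A_old)^0.32 = 0.86, so A_new/A_old = 0.86^(1/0.32) = 0.86^3.125
ln(A_new/A_old) = ln 0.86 / 0.32 = -0.1508 / 0.32 = -0.4713
A_new/A_old = e^-0.4713 ≈ 0.6242

62.4%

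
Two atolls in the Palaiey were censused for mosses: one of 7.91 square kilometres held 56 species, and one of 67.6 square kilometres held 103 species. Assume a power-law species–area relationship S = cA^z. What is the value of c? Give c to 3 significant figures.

z = ln(S₂/S₁) / ln(A₂/A₁) = ln(103/56) / ln(67.6/7.91) = 0.6094 / 2.1455 = 0.2840
c = S₁ / A₁^z = 56 / 7.91^0.2840 = 56 / 1.799 = 31.12

31.1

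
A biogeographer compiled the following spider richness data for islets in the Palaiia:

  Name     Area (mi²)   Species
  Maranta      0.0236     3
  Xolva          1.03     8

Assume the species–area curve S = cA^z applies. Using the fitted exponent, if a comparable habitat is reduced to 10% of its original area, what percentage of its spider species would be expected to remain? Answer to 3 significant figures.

z = ln(8/3) / ln(1.03/0.0236) = 0.9808 / 3.7761 = 0.2597
S_new/S_old = (A_new/A_old)^z = 0.1^0.2597 = exp(0.2597 × -2.3026) = 0.5499

55.0%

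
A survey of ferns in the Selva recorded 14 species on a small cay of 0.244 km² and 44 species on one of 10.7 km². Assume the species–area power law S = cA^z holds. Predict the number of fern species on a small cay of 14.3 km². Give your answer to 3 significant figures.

48.0

z = ln(44/14) / ln(10.7/0.244) = 1.1451 / 3.7808 = 0.3029
c = 14 / 0.244^0.3029 = 14 / 0.6523 = 21.46
S₃ = 21.46 × 14.3^0.3029 = 21.46 × 2.238 ≈ 48.04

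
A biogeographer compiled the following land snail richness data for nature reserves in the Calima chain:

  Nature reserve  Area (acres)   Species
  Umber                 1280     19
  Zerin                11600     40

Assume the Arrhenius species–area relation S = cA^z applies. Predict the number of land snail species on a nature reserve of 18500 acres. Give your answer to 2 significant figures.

z = ln(40/19) / ln(11600/1280) = 0.7444 / 2.2041 = 0.3377
c = 19 / 1280^0.3377 = 19 / 11.21 = 1.696
S₃ = 1.696 × 18500^0.3377 = 1.696 × 27.62 ≈ 46.83

47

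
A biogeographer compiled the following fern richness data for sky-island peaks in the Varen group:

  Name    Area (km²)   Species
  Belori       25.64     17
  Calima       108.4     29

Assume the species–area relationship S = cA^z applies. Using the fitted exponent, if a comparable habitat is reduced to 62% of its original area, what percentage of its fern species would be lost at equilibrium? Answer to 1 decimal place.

16.2%

z = ln(29/17) / ln(108.4/25.64) = 0.5341 / 1.4417 = 0.3705
S_new/S_old = (A_new/A_old)^z = 0.62^0.3705 = exp(0.3705 × -0.4780) = 0.8377
Fraction lost = 1 − 0.8377 = 0.1623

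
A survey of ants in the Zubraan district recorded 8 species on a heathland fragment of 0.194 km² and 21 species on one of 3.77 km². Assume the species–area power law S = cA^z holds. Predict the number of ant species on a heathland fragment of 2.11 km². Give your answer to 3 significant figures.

17.4

z = ln(21/8) / ln(3.77/0.194) = 0.9651 / 2.9670 = 0.3253
c = 8 / 0.194^0.3253 = 8 / 0.5866 = 13.64
S₃ = 13.64 × 2.11^0.3253 = 13.64 × 1.275 ≈ 17.39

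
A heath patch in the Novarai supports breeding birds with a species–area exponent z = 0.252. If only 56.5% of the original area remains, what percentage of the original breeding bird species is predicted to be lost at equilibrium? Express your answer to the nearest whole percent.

13%

S_new/S_old = (A_new/A_old)^z = 0.565^0.252
= exp(0.252 × ln 0.565) = exp(0.252 × -0.5709) = exp(-0.1439) ≈ 0.866
Fraction lost = 1 − 0.866 = 0.134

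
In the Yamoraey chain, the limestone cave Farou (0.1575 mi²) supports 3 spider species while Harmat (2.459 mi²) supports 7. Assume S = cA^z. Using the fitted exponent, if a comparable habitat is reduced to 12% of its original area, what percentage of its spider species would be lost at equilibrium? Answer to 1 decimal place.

48.0%

z = ln(7/3) / ln(2.459/0.1575) = 0.8473 / 2.7481 = 0.3083
S_new/S_old = (A_new/A_old)^z = 0.12^0.3083 = exp(0.3083 × -2.1203) = 0.5201
Fraction lost = 1 − 0.5201 = 0.4799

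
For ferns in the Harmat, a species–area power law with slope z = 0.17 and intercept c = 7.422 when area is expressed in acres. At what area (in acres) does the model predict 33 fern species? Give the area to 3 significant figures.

6480 acres

33 = 7.422 × A^0.17  ⇒  A^0.17 = 33/7.422 = 4.446
ln A = ln(4.446) / 0.17 = 1.4921 / 0.17 = 8.7768
A = e^8.7768 ≈ 6482 acres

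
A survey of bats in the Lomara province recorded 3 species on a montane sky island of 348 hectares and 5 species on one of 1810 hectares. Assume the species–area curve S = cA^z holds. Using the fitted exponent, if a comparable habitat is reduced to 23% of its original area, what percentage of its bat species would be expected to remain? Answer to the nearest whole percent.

z = ln(5/3) / ln(1810/348) = 0.5108 / 1.6489 = 0.3098
S_new/S_old = (A_new/A_old)^z = 0.23^0.3098 = exp(0.3098 × -1.4697) = 0.6343

63%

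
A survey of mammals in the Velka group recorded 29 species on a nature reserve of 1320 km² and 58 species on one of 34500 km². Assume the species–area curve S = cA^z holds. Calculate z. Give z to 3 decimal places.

Taking logs: ln S = ln c + z ln A, so z = (ln S₂ − ln S₁)/(ln A₂ − ln A₁).
z = ln(58/29) / ln(34500/1320) = ln(2) / ln(26.14) = 0.6931 / 3.2633 = 0.2124

0.212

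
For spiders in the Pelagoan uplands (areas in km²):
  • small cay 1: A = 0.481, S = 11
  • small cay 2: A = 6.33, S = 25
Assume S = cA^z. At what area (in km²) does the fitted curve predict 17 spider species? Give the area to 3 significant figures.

z = ln(25/11) / ln(6.33/0.481) = 0.8210 / 2.5772 = 0.3186
c = 11 / 0.481^0.3186 = 11 / 0.792 = 13.89
A = (17/13.89)^(1/0.3186) ⇒ ln A = ln(1.224)/0.3186 = 0.6346
A = e^0.6346 ≈ 1.886 km²

1.89 km²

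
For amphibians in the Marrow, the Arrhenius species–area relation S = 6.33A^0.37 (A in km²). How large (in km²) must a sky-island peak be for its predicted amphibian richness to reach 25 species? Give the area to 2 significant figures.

25 = 6.33 × A^0.37  ⇒  A^0.37 = 25/6.33 = 3.949
ln A = ln(3.949) / 0.37 = 1.3736 / 0.37 = 3.7124
A = e^3.7124 ≈ 40.95 km²

41 km²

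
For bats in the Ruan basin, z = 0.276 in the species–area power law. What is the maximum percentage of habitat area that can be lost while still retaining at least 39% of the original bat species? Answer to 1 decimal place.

Need (A_new/A_old)^0.276 = 0.39, so A_new/A_old = 0.39^(1/0.276) = 0.39^3.623
ln(A_new/A_old) = ln 0.39 / 0.276 = -0.9416 / 0.276 = -3.4116
A_new/A_old = e^-3.4116 ≈ 0.03299
Fraction that can be lost = 1 − 0.03299 = 0.967

96.7%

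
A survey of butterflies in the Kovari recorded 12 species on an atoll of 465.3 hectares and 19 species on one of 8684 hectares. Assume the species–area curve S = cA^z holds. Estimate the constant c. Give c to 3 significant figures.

z = ln(S₂/S₁) / ln(A₂/A₁) = ln(19/12) / ln(8684/465.3) = 0.4595 / 2.9266 = 0.1570
c = S₁ / A₁^z = 12 / 465.3^0.1570 = 12 / 2.624 = 4.574

4.57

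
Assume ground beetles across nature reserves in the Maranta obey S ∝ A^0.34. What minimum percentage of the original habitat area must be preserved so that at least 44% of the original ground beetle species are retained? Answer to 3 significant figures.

8.94%

Need (A_new/A_old)^0.34 = 0.44, so A_new/A_old = 0.44^(1/0.34) = 0.44^2.941
ln(A_new/A_old) = ln 0.44 / 0.34 = -0.8210 / 0.34 = -2.4146
A_new/A_old = e^-2.4146 ≈ 0.0894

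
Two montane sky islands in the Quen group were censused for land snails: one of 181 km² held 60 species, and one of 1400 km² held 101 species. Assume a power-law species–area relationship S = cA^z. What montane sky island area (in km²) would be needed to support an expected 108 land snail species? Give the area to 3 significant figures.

z = ln(101/60) / ln(1400/181) = 0.5208 / 2.0457 = 0.2546
c = 60 / 181^0.2546 = 60 / 3.756 = 15.97
A = (108/15.97)^(1/0.2546) ⇒ ln A = ln(6.761)/0.2546 = 7.5075
A = e^7.5075 ≈ 1822 km²

1820 km²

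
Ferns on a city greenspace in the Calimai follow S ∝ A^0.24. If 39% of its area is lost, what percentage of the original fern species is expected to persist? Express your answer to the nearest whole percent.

S_new/S_old = (A_new/A_old)^z = 0.61^0.24
= exp(0.24 × ln 0.61) = exp(0.24 × -0.4943) = exp(-0.1186) ≈ 0.8881

89%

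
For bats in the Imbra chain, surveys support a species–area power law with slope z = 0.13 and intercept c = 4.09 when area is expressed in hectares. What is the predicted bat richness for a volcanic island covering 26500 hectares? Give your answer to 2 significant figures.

15

S = 4.09 × 26500^0.13 = 4.09 × 3.759 ≈ 15.37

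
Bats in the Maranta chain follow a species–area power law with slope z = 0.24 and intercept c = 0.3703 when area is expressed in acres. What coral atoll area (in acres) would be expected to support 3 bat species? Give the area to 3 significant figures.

3 = 0.3703 × A^0.24  ⇒  A^0.24 = 3/0.3703 = 8.102
ln A = ln(8.102) / 0.24 = 2.0921 / 0.24 = 8.7169
A = e^8.7169 ≈ 6105 acres

6110 acres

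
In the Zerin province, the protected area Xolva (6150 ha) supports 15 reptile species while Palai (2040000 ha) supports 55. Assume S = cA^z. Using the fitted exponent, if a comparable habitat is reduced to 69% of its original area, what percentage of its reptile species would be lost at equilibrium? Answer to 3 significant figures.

z = ln(55/15) / ln(2040000/6150) = 1.2993 / 5.8043 = 0.2239
S_new/S_old = (A_new/A_old)^z = 0.69^0.2239 = exp(0.2239 × -0.3711) = 0.9203
Fraction lost = 1 − 0.9203 = 0.07971

7.97%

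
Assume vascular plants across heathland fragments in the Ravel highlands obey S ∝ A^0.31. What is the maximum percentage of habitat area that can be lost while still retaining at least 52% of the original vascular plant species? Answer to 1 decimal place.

Need (A_new/A_old)^0.31 = 0.52, so A_new/A_old = 0.52^(1/0.31) = 0.52^3.226
ln(A_new/A_old) = ln 0.52 / 0.31 = -0.6539 / 0.31 = -2.1094
A_new/A_old = e^-2.1094 ≈ 0.1213
Fraction that can be lost = 1 − 0.1213 = 0.8787

87.9%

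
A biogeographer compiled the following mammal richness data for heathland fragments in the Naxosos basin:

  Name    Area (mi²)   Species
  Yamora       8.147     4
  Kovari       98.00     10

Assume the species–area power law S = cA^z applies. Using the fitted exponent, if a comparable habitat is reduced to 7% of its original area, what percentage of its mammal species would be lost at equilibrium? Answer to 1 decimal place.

z = ln(10/4) / ln(98/8.147) = 0.9163 / 2.4873 = 0.3684
S_new/S_old = (A_new/A_old)^z = 0.07^0.3684 = exp(0.3684 × -2.6593) = 0.3754
Fraction lost = 1 − 0.3754 = 0.6246

62.5%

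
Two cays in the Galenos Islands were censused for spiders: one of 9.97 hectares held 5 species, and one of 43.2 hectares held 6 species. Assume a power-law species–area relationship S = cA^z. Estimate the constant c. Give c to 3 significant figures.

3.76

z = ln(S₂/S₁) / ln(A₂/A₁) = ln(6/5) / ln(43.2/9.97) = 0.1823 / 1.4663 = 0.1243
c = S₁ / A₁^z = 5 / 9.97^0.1243 = 5 / 1.331 = 3.757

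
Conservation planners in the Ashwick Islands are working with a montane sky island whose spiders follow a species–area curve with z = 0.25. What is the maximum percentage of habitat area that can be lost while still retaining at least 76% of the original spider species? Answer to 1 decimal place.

66.6%

Need (A_new/A_old)^0.25 = 0.76, so A_new/A_old = 0.76^(1/0.25) = 0.76^4
ln(A_new/A_old) = ln 0.76 / 0.25 = -0.2744 / 0.25 = -1.0977
A_new/A_old = e^-1.0977 ≈ 0.3336
Fraction that can be lost = 1 − 0.3336 = 0.6664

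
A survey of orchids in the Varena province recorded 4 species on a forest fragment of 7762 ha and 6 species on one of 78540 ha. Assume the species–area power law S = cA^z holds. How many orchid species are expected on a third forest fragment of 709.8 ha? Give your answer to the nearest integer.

3

z = ln(6/4) / ln(78540/7762) = 0.4055 / 2.3144 = 0.1752
c = 4 / 7762^0.1752 = 4 / 4.803 = 0.8328
S₃ = 0.8328 × 709.8^0.1752 = 0.8328 × 3.159 ≈ 2.631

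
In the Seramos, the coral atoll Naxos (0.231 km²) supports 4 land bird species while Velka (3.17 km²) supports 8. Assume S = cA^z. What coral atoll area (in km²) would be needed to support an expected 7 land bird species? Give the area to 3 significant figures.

z = ln(8/4) / ln(3.17/0.231) = 0.6931 / 2.6191 = 0.2647
c = 4 / 0.231^0.2647 = 4 / 0.6785 = 5.895
A = (7/5.895)^(1/0.2647) ⇒ ln A = ln(1.187)/0.2647 = 0.6492
A = e^0.6492 ≈ 1.914 km²

1.91 km²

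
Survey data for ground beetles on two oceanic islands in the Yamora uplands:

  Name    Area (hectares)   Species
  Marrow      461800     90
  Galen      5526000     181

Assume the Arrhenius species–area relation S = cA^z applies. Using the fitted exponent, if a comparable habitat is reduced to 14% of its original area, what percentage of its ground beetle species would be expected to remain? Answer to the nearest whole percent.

57%

z = ln(181/90) / ln(5526000/461800) = 0.6987 / 2.4821 = 0.2815
S_new/S_old = (A_new/A_old)^z = 0.14^0.2815 = exp(0.2815 × -1.9661) = 0.575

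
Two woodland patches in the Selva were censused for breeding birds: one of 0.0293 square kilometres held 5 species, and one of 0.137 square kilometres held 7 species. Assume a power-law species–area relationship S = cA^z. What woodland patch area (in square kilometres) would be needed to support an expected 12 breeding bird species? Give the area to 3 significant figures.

z = ln(7/5) / ln(0.137/0.0293) = 0.3365 / 1.5424 = 0.2181
c = 5 / 0.0293^0.2181 = 5 / 0.463 = 10.8
A = (12/10.8)^(1/0.2181) ⇒ ln A = ln(1.111)/0.2181 = 0.4830
A = e^0.4830 ≈ 1.621 square kilometres

1.62 square kilometres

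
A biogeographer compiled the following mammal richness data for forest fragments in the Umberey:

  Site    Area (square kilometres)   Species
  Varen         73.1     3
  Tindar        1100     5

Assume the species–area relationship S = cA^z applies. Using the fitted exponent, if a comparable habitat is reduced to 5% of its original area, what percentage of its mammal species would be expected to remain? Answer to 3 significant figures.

56.9%

z = ln(5/3) / ln(1100/73.1) = 0.5108 / 2.7112 = 0.1884
S_new/S_old = (A_new/A_old)^z = 0.05^0.1884 = exp(0.1884 × -2.9957) = 0.5687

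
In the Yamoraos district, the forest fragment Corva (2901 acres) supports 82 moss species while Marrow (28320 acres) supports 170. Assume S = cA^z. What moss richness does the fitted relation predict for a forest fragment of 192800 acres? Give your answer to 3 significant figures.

z = ln(170/82) / ln(28320/2901) = 0.7291 / 2.2785 = 0.3200
c = 82 / 2901^0.3200 = 82 / 12.82 = 6.395
S₃ = 6.395 × 192800^0.3200 = 6.395 × 49.11 ≈ 314

314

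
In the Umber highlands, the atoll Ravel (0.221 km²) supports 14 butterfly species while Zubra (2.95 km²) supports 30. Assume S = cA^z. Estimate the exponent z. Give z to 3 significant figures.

Taking logs: ln S = ln c + z ln A, so z = (ln S₂ − ln S₁)/(ln A₂ − ln A₁).
z = ln(30/14) / ln(2.95/0.221) = ln(2.143) / ln(13.35) = 0.7621 / 2.5914 = 0.2941

0.294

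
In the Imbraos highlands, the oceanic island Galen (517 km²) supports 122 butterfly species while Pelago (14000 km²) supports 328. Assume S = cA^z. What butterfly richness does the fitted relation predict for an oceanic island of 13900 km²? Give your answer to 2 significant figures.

330

z = ln(328/122) / ln(14000/517) = 0.9890 / 3.2988 = 0.2998
c = 122 / 517^0.2998 = 122 / 6.509 = 18.74
S₃ = 18.74 × 13900^0.2998 = 18.74 × 17.46 ≈ 327.3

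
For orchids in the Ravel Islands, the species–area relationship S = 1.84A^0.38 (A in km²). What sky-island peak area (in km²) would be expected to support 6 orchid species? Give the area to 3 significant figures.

22.4 km²

6 = 1.84 × A^0.38  ⇒  A^0.38 = 6/1.84 = 3.261
ln A = ln(3.261) / 0.38 = 1.1820 / 0.38 = 3.1105
A = e^3.1105 ≈ 22.43 km²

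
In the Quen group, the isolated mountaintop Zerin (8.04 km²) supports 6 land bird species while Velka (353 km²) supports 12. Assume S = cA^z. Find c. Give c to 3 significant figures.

z = ln(S₂/S₁) / ln(A₂/A₁) = ln(12/6) / ln(353/8.04) = 0.6931 / 3.7820 = 0.1833
c = S₁ / A₁^z = 6 / 8.04^0.1833 = 6 / 1.465 = 4.095

4.09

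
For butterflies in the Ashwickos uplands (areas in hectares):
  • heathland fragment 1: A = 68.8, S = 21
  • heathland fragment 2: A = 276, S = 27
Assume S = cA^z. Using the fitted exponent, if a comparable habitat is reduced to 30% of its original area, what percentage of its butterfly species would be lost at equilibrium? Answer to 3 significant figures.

z = ln(27/21) / ln(276/68.8) = 0.2513 / 1.3892 = 0.1809
S_new/S_old = (A_new/A_old)^z = 0.3^0.1809 = exp(0.1809 × -1.2040) = 0.8043
Fraction lost = 1 − 0.8043 = 0.1957

19.6%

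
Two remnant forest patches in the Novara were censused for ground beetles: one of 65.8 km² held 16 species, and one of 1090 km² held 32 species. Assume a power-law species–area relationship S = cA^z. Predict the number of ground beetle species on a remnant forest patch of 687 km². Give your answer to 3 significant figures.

z = ln(32/16) / ln(1090/65.8) = 0.6931 / 2.8073 = 0.2469
c = 16 / 65.8^0.2469 = 16 / 2.811 = 5.691
S₃ = 5.691 × 687^0.2469 = 5.691 × 5.017 ≈ 28.55

28.6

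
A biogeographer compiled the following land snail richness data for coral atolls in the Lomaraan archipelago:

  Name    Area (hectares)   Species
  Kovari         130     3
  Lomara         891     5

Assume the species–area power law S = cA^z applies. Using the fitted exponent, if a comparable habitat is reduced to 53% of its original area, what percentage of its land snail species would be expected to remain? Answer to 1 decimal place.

84.5%

z = ln(5/3) / ln(891/130) = 0.5108 / 1.9248 = 0.2654
S_new/S_old = (A_new/A_old)^z = 0.53^0.2654 = exp(0.2654 × -0.6349) = 0.8449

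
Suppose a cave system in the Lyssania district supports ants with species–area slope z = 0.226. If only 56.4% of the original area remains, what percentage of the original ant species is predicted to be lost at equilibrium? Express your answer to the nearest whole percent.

S_new/S_old = (A_new/A_old)^z = 0.564^0.226
= exp(0.226 × ln 0.564) = exp(0.226 × -0.5727) = exp(-0.1294) ≈ 0.8786
Fraction lost = 1 − 0.8786 = 0.1214

12%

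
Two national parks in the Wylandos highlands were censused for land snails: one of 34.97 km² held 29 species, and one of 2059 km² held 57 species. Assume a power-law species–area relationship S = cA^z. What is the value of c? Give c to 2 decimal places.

16.09

z = ln(S₂/S₁) / ln(A₂/A₁) = ln(57/29) / ln(2059/34.97) = 0.6758 / 4.0755 = 0.1658
c = S₁ / A₁^z = 29 / 34.97^0.1658 = 29 / 1.803 = 16.09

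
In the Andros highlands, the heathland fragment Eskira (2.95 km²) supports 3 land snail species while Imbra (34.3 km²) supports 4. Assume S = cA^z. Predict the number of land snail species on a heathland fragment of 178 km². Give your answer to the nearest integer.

z = ln(4/3) / ln(34.3/2.95) = 0.2877 / 2.4533 = 0.1173
c = 3 / 2.95^0.1173 = 3 / 1.135 = 2.643
S₃ = 2.643 × 178^0.1173 = 2.643 × 1.836 ≈ 4.852

5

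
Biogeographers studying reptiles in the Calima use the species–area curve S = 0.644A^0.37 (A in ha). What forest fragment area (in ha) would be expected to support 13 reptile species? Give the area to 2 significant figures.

13 = 0.644 × A^0.37  ⇒  A^0.37 = 13/0.644 = 20.19
ln A = ln(20.19) / 0.37 = 3.0050 / 0.37 = 8.1216
A = e^8.1216 ≈ 3367 ha

3400 ha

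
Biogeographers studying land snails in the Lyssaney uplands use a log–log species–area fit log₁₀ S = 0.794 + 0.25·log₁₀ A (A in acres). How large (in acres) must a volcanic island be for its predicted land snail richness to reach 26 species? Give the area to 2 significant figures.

26 = 6.223 × A^0.25  ⇒  A^0.25 = 26/6.223 = 4.178
ln A = ln(4.178) / 0.25 = 1.4298 / 0.25 = 5.7194
A = e^5.7194 ≈ 304.7 acres

300 acres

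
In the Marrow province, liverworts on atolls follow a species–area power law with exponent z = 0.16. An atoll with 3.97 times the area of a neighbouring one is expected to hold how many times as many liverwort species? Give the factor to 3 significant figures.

1.25

S₂/S₁ = (A₂/A₁)^z = 3.97^0.16
ln(S₂/S₁) = 0.16 × ln 3.97 = 0.16 × 1.3788 = 0.2206
S₂/S₁ = e^0.2206 ≈ 1.247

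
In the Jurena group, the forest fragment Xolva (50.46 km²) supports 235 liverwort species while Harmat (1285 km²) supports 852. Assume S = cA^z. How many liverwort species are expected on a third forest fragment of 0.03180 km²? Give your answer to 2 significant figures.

z = ln(852/235) / ln(1285/50.46) = 1.2880 / 3.2373 = 0.3979
c = 235 / 50.46^0.3979 = 235 / 4.759 = 49.38
S₃ = 49.38 × 0.0318^0.3979 = 49.38 × 0.2536 ≈ 12.52

13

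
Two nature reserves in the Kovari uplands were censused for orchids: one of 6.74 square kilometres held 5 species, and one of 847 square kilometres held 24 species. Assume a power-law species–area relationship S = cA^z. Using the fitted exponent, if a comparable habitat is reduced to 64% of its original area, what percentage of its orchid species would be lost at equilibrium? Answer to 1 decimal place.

z = ln(24/5) / ln(847/6.74) = 1.5686 / 4.8336 = 0.3245
S_new/S_old = (A_new/A_old)^z = 0.64^0.3245 = exp(0.3245 × -0.4463) = 0.8652
Fraction lost = 1 − 0.8652 = 0.1348

13.5%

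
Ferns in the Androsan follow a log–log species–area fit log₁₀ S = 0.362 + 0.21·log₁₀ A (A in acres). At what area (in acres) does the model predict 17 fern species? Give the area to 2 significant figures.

14000 acres

17 = 2.301 × A^0.21  ⇒  A^0.21 = 17/2.301 = 7.387
ln A = ln(7.387) / 0.21 = 1.9997 / 0.21 = 9.5223
A = e^9.5223 ≈ 13661 acres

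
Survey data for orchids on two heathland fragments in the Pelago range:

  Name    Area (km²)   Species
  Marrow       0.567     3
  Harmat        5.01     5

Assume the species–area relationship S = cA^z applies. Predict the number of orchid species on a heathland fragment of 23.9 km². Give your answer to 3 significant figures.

7.21

z = ln(5/3) / ln(5.01/0.567) = 0.5108 / 2.1788 = 0.2344
c = 3 / 0.567^0.2344 = 3 / 0.8754 = 3.427
S₃ = 3.427 × 23.9^0.2344 = 3.427 × 2.105 ≈ 7.212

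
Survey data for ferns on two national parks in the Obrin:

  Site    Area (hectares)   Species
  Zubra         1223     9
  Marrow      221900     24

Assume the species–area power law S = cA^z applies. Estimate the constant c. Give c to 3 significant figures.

2.36

z = ln(S₂/S₁) / ln(A₂/A₁) = ln(24/9) / ln(221900/1223) = 0.9808 / 5.2009 = 0.1886
c = S₁ / A₁^z = 9 / 1223^0.1886 = 9 / 3.822 = 2.355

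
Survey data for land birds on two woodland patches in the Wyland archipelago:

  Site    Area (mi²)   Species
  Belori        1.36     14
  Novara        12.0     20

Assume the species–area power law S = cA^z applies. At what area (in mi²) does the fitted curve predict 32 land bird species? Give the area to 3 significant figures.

211 mi²

z = ln(20/14) / ln(12/1.36) = 0.3567 / 2.1774 = 0.1638
c = 14 / 1.36^0.1638 = 14 / 1.052 = 13.31
A = (32/13.31)^(1/0.1638) ⇒ ln A = ln(2.404)/0.1638 = 5.3542
A = e^5.3542 ≈ 211.5 mi²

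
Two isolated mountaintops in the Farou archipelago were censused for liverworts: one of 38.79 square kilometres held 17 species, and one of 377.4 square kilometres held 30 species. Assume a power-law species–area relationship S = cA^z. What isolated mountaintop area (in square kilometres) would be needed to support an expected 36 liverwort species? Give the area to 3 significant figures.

z = ln(30/17) / ln(377.4/38.79) = 0.5680 / 2.2751 = 0.2496
c = 17 / 38.79^0.2496 = 17 / 2.492 = 6.821
A = (36/6.821)^(1/0.2496) ⇒ ln A = ln(5.278)/0.2496 = 6.6636
A = e^6.6636 ≈ 783.4 square kilometres

783 square kilometres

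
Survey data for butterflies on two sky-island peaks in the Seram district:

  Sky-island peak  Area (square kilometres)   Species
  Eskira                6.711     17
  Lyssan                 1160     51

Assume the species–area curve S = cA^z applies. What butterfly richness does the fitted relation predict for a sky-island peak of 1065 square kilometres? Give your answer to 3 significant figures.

z = ln(51/17) / ln(1160/6.711) = 1.0986 / 5.1524 = 0.2132
c = 17 / 6.711^0.2132 = 17 / 1.501 = 11.33
S₃ = 11.33 × 1065^0.2132 = 11.33 × 4.421 ≈ 50.08

50.1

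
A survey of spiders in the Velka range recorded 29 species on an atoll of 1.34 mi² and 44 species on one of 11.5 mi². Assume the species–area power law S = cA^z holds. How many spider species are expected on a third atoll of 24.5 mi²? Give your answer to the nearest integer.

z = ln(44/29) / ln(11.5/1.34) = 0.4169 / 2.1497 = 0.1939
c = 29 / 1.34^0.1939 = 29 / 1.058 = 27.4
S₃ = 27.4 × 24.5^0.1939 = 27.4 × 1.86 ≈ 50.95

51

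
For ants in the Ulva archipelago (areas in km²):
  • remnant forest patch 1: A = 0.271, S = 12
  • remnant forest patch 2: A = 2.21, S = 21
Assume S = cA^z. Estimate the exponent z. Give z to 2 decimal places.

0.27

Taking logs: ln S = ln c + z ln A, so z = (ln S₂ − ln S₁)/(ln A₂ − ln A₁).
z = ln(21/12) / ln(2.21/0.271) = ln(1.75) / ln(8.155) = 0.5596 / 2.0986 = 0.2667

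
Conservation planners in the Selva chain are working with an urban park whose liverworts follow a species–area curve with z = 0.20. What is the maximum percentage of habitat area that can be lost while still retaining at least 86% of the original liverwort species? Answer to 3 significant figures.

Need (A_new/A_old)^0.2 = 0.86, so A_new/A_old = 0.86^(1/0.2) = 0.86^5
ln(A_new/A_old) = ln 0.86 / 0.2 = -0.1508 / 0.2 = -0.7541
A_new/A_old = e^-0.7541 ≈ 0.4704
Fraction that can be lost = 1 − 0.4704 = 0.5296

53.0%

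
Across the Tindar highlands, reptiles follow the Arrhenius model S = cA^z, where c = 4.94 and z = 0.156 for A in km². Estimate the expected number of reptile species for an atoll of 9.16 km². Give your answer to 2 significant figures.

S = 4.94 × 9.16^0.156
ln S = ln 4.94 + 0.156 × ln 9.16 = 1.5974 + 0.156 × 2.2148 = 1.9429
S = e^1.9429 ≈ 6.979

7.0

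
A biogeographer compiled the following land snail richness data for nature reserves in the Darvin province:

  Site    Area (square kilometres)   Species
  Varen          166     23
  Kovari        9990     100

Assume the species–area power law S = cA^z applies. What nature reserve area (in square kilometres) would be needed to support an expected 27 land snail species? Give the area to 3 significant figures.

260 square kilometres

z = ln(100/23) / ln(9990/166) = 1.4697 / 4.0974 = 0.3587
c = 23 / 166^0.3587 = 23 / 6.256 = 3.676
A = (27/3.676)^(1/0.3587) ⇒ ln A = ln(7.345)/0.3587 = 5.5590
A = e^5.5590 ≈ 259.6 square kilometres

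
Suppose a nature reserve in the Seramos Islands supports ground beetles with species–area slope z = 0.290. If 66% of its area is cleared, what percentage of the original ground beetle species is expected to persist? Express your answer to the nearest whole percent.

S_new/S_old = (A_new/A_old)^z = 0.34^0.29
= exp(0.29 × ln 0.34) = exp(0.29 × -1.0788) = exp(-0.3129) ≈ 0.7314

73%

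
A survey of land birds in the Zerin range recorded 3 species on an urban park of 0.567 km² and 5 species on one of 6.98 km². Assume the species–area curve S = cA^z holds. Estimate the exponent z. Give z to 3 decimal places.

0.203

Taking logs: ln S = ln c + z ln A, so z = (ln S₂ − ln S₁)/(ln A₂ − ln A₁).
z = ln(5/3) / ln(6.98/0.567) = ln(1.667) / ln(12.31) = 0.5108 / 2.5104 = 0.2035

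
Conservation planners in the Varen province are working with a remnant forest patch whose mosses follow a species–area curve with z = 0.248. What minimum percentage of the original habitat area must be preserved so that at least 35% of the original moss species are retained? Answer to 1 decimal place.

Need (A_new/A_old)^0.248 = 0.35, so A_new/A_old = 0.35^(1/0.248) = 0.35^4.032
ln(A_new/A_old) = ln 0.35 / 0.248 = -1.0498 / 0.248 = -4.2332
A_new/A_old = e^-4.2332 ≈ 0.01451

1.5%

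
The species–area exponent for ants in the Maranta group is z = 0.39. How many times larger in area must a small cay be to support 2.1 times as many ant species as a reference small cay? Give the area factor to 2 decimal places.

6.70

(A₂/A₁)^0.39 = 2.1, so A₂/A₁ = 2.1^(1/0.39) = 2.1^2.564
ln(A₂/A₁) = ln 2.1 / 0.39 = 0.7419 / 0.39 = 1.9024
A₂/A₁ = e^1.9024 ≈ 6.702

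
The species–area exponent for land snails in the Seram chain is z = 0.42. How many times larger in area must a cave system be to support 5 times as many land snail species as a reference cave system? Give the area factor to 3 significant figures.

(A₂/A₁)^0.42 = 5, so A₂/A₁ = 5^(1/0.42) = 5^2.381
ln(A₂/A₁) = ln 5 / 0.42 = 1.6094 / 0.42 = 3.8320
A₂/A₁ = e^3.8320 ≈ 46.15

46.2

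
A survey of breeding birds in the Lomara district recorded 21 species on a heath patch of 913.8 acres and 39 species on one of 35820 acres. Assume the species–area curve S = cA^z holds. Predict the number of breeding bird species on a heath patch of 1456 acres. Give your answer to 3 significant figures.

22.7

z = ln(39/21) / ln(35820/913.8) = 0.6190 / 3.6686 = 0.1687
c = 21 / 913.8^0.1687 = 21 / 3.159 = 6.647
S₃ = 6.647 × 1456^0.1687 = 6.647 × 3.418 ≈ 22.72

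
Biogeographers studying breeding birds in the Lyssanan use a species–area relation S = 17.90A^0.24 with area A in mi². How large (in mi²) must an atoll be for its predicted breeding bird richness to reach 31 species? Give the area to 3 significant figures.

31 = 17.9 × A^0.24  ⇒  A^0.24 = 31/17.9 = 1.732
ln A = ln(1.732) / 0.24 = 0.5492 / 0.24 = 2.2883
A = e^2.2883 ≈ 9.858 mi²

9.86 mi²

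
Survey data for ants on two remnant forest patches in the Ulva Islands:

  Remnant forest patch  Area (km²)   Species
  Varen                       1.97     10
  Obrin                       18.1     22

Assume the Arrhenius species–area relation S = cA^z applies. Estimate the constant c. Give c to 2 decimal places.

z = ln(S₂/S₁) / ln(A₂/A₁) = ln(22/10) / ln(18.1/1.97) = 0.7885 / 2.2179 = 0.3555
c = S₁ / A₁^z = 10 / 1.97^0.3555 = 10 / 1.273 = 7.858

7.86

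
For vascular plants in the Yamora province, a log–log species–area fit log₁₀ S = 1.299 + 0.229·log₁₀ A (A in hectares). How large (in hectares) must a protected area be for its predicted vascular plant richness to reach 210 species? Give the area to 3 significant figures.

210 = 19.91 × A^0.229  ⇒  A^0.229 = 210/19.91 = 10.55
ln A = ln(10.55) / 0.229 = 2.3560 / 0.229 = 10.2884
A = e^10.2884 ≈ 29390 hectares

29400 hectares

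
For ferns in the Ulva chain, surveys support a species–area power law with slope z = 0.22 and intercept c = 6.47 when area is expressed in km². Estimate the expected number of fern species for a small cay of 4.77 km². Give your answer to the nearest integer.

S = 6.47 × 4.77^0.22
ln S = ln 6.47 + 0.22 × ln 4.77 = 1.8672 + 0.22 × 1.5623 = 2.2109
S = e^2.2109 ≈ 9.124

9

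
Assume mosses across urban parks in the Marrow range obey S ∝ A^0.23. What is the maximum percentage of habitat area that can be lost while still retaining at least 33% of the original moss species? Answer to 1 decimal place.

99.2%

Need (A_new/A_old)^0.23 = 0.33, so A_new/A_old = 0.33^(1/0.23) = 0.33^4.348
ln(A_new/A_old) = ln 0.33 / 0.23 = -1.1087 / 0.23 = -4.8203
A_new/A_old = e^-4.8203 ≈ 0.008065
Fraction that can be lost = 1 − 0.008065 = 0.9919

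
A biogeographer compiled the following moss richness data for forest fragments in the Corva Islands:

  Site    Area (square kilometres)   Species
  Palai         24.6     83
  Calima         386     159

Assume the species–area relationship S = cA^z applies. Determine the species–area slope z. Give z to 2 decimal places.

0.24

Taking logs: ln S = ln c + z ln A, so z = (ln S₂ − ln S₁)/(ln A₂ − ln A₁).
z = ln(159/83) / ln(386/24.6) = ln(1.916) / ln(15.69) = 0.6501 / 2.7531 = 0.2361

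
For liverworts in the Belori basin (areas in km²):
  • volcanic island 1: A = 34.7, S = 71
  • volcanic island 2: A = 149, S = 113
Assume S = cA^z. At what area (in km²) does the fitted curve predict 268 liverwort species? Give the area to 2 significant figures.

2200 km²

z = ln(113/71) / ln(149/34.7) = 0.4647 / 1.4572 = 0.3189
c = 71 / 34.7^0.3189 = 71 / 3.099 = 22.91
A = (268/22.91)^(1/0.3189) ⇒ ln A = ln(11.7)/0.3189 = 7.7120
A = e^7.7120 ≈ 2235 km²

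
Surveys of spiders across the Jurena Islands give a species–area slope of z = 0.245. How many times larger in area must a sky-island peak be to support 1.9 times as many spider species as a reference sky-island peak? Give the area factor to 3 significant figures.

13.7

(A₂/A₁)^0.245 = 1.9, so A₂/A₁ = 1.9^(1/0.245) = 1.9^4.082
ln(A₂/A₁) = ln 1.9 / 0.245 = 0.6419 / 0.245 = 2.6198
A₂/A₁ = e^2.6198 ≈ 13.73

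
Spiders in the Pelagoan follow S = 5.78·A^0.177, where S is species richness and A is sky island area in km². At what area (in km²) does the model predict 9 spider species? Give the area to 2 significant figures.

12 km²

9 = 5.78 × A^0.177  ⇒  A^0.177 = 9/5.78 = 1.557
ln A = ln(1.557) / 0.177 = 0.4428 / 0.177 = 2.5018
A = e^2.5018 ≈ 12.2 km²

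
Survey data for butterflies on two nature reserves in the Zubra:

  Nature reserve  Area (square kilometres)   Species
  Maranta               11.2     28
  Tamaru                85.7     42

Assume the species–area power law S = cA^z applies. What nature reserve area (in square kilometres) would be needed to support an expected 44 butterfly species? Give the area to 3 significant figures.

108 square kilometres

z = ln(42/28) / ln(85.7/11.2) = 0.4055 / 2.0349 = 0.1993
c = 28 / 11.2^0.1993 = 28 / 1.618 = 17.3
A = (44/17.3)^(1/0.1993) ⇒ ln A = ln(2.543)/0.1993 = 4.6843
A = e^4.6843 ≈ 108.2 square kilometres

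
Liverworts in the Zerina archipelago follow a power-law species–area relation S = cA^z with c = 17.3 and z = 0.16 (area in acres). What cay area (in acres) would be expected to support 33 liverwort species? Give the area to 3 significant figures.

56.6 acres

33 = 17.3 × A^0.16  ⇒  A^0.16 = 33/17.3 = 1.908
ln A = ln(1.908) / 0.16 = 0.6458 / 0.16 = 4.0363
A = e^4.0363 ≈ 56.61 acres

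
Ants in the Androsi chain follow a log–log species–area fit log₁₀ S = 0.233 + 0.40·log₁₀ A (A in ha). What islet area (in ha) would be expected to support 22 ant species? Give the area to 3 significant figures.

22 = 1.71 × A^0.4  ⇒  A^0.4 = 22/1.71 = 12.87
ln A = ln(12.87) / 0.4 = 2.5545 / 0.4 = 6.3864
A = e^6.3864 ≈ 593.7 ha

594 ha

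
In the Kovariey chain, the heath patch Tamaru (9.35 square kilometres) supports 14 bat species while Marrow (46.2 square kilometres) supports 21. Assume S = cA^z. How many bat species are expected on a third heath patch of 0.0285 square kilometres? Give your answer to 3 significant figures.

z = ln(21/14) / ln(46.2/9.35) = 0.4055 / 1.5976 = 0.2538
c = 14 / 9.35^0.2538 = 14 / 1.764 = 7.939
S₃ = 7.939 × 0.0285^0.2538 = 7.939 × 0.4054 ≈ 3.218

3.22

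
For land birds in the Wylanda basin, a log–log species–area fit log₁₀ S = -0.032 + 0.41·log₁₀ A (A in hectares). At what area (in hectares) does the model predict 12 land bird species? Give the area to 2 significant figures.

12 = 0.929 × A^0.41  ⇒  A^0.41 = 12/0.929 = 12.92
ln A = ln(12.92) / 0.41 = 2.5586 / 0.41 = 6.2405
A = e^6.2405 ≈ 513.1 hectares

510 hectares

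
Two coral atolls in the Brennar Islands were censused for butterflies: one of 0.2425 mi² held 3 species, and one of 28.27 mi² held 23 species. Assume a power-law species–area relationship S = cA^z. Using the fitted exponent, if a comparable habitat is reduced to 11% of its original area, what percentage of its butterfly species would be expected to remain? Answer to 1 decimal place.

38.9%

z = ln(23/3) / ln(28.27/0.2425) = 2.0369 / 4.7586 = 0.4280
S_new/S_old = (A_new/A_old)^z = 0.11^0.4280 = exp(0.4280 × -2.2073) = 0.3888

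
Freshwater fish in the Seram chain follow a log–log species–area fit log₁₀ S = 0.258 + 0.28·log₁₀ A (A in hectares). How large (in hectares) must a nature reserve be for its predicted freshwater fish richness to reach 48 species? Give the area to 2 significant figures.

120000 hectares

48 = 1.811 × A^0.28  ⇒  A^0.28 = 48/1.811 = 26.5
ln A = ln(26.5) / 0.28 = 3.2771 / 0.28 = 11.7041
A = e^11.7041 ≈ 121061 hectares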